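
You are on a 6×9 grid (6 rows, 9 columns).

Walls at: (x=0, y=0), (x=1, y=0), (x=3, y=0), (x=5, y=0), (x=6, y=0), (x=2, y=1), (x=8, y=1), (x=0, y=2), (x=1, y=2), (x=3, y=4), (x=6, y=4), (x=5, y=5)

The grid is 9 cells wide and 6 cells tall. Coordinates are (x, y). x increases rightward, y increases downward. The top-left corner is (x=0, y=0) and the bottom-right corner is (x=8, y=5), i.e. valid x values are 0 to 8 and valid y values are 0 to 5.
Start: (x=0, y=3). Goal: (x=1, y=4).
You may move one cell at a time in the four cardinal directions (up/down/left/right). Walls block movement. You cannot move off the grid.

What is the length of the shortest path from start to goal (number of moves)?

Answer: Shortest path length: 2

Derivation:
BFS from (x=0, y=3) until reaching (x=1, y=4):
  Distance 0: (x=0, y=3)
  Distance 1: (x=1, y=3), (x=0, y=4)
  Distance 2: (x=2, y=3), (x=1, y=4), (x=0, y=5)  <- goal reached here
One shortest path (2 moves): (x=0, y=3) -> (x=1, y=3) -> (x=1, y=4)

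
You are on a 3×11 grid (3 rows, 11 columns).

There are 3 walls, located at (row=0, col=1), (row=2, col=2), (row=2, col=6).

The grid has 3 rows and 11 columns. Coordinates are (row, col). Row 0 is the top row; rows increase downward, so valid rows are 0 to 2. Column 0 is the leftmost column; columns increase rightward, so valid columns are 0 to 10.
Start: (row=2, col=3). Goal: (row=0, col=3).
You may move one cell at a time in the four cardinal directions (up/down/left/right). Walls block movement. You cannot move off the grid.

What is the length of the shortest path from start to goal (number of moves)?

BFS from (row=2, col=3) until reaching (row=0, col=3):
  Distance 0: (row=2, col=3)
  Distance 1: (row=1, col=3), (row=2, col=4)
  Distance 2: (row=0, col=3), (row=1, col=2), (row=1, col=4), (row=2, col=5)  <- goal reached here
One shortest path (2 moves): (row=2, col=3) -> (row=1, col=3) -> (row=0, col=3)

Answer: Shortest path length: 2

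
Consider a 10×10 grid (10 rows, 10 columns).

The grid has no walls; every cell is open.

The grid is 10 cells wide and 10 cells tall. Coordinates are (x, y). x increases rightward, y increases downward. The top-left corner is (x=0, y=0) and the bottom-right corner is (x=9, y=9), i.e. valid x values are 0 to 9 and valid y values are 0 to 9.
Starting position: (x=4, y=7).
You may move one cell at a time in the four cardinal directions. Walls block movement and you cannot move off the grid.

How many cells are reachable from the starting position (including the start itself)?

Answer: Reachable cells: 100

Derivation:
BFS flood-fill from (x=4, y=7):
  Distance 0: (x=4, y=7)
  Distance 1: (x=4, y=6), (x=3, y=7), (x=5, y=7), (x=4, y=8)
  Distance 2: (x=4, y=5), (x=3, y=6), (x=5, y=6), (x=2, y=7), (x=6, y=7), (x=3, y=8), (x=5, y=8), (x=4, y=9)
  Distance 3: (x=4, y=4), (x=3, y=5), (x=5, y=5), (x=2, y=6), (x=6, y=6), (x=1, y=7), (x=7, y=7), (x=2, y=8), (x=6, y=8), (x=3, y=9), (x=5, y=9)
  Distance 4: (x=4, y=3), (x=3, y=4), (x=5, y=4), (x=2, y=5), (x=6, y=5), (x=1, y=6), (x=7, y=6), (x=0, y=7), (x=8, y=7), (x=1, y=8), (x=7, y=8), (x=2, y=9), (x=6, y=9)
  Distance 5: (x=4, y=2), (x=3, y=3), (x=5, y=3), (x=2, y=4), (x=6, y=4), (x=1, y=5), (x=7, y=5), (x=0, y=6), (x=8, y=6), (x=9, y=7), (x=0, y=8), (x=8, y=8), (x=1, y=9), (x=7, y=9)
  Distance 6: (x=4, y=1), (x=3, y=2), (x=5, y=2), (x=2, y=3), (x=6, y=3), (x=1, y=4), (x=7, y=4), (x=0, y=5), (x=8, y=5), (x=9, y=6), (x=9, y=8), (x=0, y=9), (x=8, y=9)
  Distance 7: (x=4, y=0), (x=3, y=1), (x=5, y=1), (x=2, y=2), (x=6, y=2), (x=1, y=3), (x=7, y=3), (x=0, y=4), (x=8, y=4), (x=9, y=5), (x=9, y=9)
  Distance 8: (x=3, y=0), (x=5, y=0), (x=2, y=1), (x=6, y=1), (x=1, y=2), (x=7, y=2), (x=0, y=3), (x=8, y=3), (x=9, y=4)
  Distance 9: (x=2, y=0), (x=6, y=0), (x=1, y=1), (x=7, y=1), (x=0, y=2), (x=8, y=2), (x=9, y=3)
  Distance 10: (x=1, y=0), (x=7, y=0), (x=0, y=1), (x=8, y=1), (x=9, y=2)
  Distance 11: (x=0, y=0), (x=8, y=0), (x=9, y=1)
  Distance 12: (x=9, y=0)
Total reachable: 100 (grid has 100 open cells total)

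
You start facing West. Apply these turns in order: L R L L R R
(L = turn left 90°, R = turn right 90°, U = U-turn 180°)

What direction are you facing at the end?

Answer: Final heading: West

Derivation:
Start: West
  L (left (90° counter-clockwise)) -> South
  R (right (90° clockwise)) -> West
  L (left (90° counter-clockwise)) -> South
  L (left (90° counter-clockwise)) -> East
  R (right (90° clockwise)) -> South
  R (right (90° clockwise)) -> West
Final: West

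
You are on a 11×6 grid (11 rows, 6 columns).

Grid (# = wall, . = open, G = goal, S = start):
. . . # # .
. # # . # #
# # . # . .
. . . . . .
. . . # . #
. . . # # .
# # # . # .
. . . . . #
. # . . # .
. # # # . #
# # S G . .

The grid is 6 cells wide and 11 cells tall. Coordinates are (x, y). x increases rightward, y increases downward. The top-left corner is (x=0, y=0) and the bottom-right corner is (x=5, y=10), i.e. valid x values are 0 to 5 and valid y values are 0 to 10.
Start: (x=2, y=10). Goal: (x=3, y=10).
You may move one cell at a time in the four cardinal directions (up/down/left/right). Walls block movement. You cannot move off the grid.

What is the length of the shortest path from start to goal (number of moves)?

BFS from (x=2, y=10) until reaching (x=3, y=10):
  Distance 0: (x=2, y=10)
  Distance 1: (x=3, y=10)  <- goal reached here
One shortest path (1 moves): (x=2, y=10) -> (x=3, y=10)

Answer: Shortest path length: 1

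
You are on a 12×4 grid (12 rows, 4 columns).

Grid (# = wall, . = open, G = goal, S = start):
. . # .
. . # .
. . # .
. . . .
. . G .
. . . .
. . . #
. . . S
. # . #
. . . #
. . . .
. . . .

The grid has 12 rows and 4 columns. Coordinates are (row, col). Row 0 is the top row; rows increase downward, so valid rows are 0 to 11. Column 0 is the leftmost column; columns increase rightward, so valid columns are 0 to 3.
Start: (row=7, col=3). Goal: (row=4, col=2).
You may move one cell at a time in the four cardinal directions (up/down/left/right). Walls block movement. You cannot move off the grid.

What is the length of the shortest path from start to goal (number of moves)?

Answer: Shortest path length: 4

Derivation:
BFS from (row=7, col=3) until reaching (row=4, col=2):
  Distance 0: (row=7, col=3)
  Distance 1: (row=7, col=2)
  Distance 2: (row=6, col=2), (row=7, col=1), (row=8, col=2)
  Distance 3: (row=5, col=2), (row=6, col=1), (row=7, col=0), (row=9, col=2)
  Distance 4: (row=4, col=2), (row=5, col=1), (row=5, col=3), (row=6, col=0), (row=8, col=0), (row=9, col=1), (row=10, col=2)  <- goal reached here
One shortest path (4 moves): (row=7, col=3) -> (row=7, col=2) -> (row=6, col=2) -> (row=5, col=2) -> (row=4, col=2)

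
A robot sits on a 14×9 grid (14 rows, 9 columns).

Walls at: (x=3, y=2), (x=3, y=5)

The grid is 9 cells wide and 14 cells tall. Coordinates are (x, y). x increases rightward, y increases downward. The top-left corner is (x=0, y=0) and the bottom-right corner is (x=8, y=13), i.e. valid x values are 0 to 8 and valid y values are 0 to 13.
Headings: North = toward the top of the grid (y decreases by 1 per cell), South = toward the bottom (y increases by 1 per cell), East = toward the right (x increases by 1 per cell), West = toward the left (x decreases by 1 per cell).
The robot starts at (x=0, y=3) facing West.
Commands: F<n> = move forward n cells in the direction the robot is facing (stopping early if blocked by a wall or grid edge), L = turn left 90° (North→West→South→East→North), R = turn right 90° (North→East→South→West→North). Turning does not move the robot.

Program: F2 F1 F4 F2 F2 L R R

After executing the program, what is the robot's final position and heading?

Start: (x=0, y=3), facing West
  F2: move forward 0/2 (blocked), now at (x=0, y=3)
  F1: move forward 0/1 (blocked), now at (x=0, y=3)
  F4: move forward 0/4 (blocked), now at (x=0, y=3)
  F2: move forward 0/2 (blocked), now at (x=0, y=3)
  F2: move forward 0/2 (blocked), now at (x=0, y=3)
  L: turn left, now facing South
  R: turn right, now facing West
  R: turn right, now facing North
Final: (x=0, y=3), facing North

Answer: Final position: (x=0, y=3), facing North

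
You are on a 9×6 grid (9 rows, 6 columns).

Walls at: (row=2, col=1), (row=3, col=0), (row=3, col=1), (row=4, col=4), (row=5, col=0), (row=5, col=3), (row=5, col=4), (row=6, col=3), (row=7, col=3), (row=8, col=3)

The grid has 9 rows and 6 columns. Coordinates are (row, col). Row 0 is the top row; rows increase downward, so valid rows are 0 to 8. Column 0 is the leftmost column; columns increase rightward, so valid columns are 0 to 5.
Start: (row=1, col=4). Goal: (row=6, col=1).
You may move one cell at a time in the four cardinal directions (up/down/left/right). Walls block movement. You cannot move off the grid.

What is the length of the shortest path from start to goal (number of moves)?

BFS from (row=1, col=4) until reaching (row=6, col=1):
  Distance 0: (row=1, col=4)
  Distance 1: (row=0, col=4), (row=1, col=3), (row=1, col=5), (row=2, col=4)
  Distance 2: (row=0, col=3), (row=0, col=5), (row=1, col=2), (row=2, col=3), (row=2, col=5), (row=3, col=4)
  Distance 3: (row=0, col=2), (row=1, col=1), (row=2, col=2), (row=3, col=3), (row=3, col=5)
  Distance 4: (row=0, col=1), (row=1, col=0), (row=3, col=2), (row=4, col=3), (row=4, col=5)
  Distance 5: (row=0, col=0), (row=2, col=0), (row=4, col=2), (row=5, col=5)
  Distance 6: (row=4, col=1), (row=5, col=2), (row=6, col=5)
  Distance 7: (row=4, col=0), (row=5, col=1), (row=6, col=2), (row=6, col=4), (row=7, col=5)
  Distance 8: (row=6, col=1), (row=7, col=2), (row=7, col=4), (row=8, col=5)  <- goal reached here
One shortest path (8 moves): (row=1, col=4) -> (row=1, col=3) -> (row=1, col=2) -> (row=2, col=2) -> (row=3, col=2) -> (row=4, col=2) -> (row=4, col=1) -> (row=5, col=1) -> (row=6, col=1)

Answer: Shortest path length: 8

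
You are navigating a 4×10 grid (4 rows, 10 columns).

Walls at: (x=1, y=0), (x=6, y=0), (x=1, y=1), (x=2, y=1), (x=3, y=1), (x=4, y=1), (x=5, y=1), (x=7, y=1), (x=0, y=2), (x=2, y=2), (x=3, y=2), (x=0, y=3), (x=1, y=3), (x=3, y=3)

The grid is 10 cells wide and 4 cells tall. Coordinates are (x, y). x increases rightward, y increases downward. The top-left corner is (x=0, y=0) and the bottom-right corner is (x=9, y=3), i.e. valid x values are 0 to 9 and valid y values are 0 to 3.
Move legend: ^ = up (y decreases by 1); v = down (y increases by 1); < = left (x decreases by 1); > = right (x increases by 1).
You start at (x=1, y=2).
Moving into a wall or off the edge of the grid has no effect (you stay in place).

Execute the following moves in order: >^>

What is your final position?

Start: (x=1, y=2)
  > (right): blocked, stay at (x=1, y=2)
  ^ (up): blocked, stay at (x=1, y=2)
  > (right): blocked, stay at (x=1, y=2)
Final: (x=1, y=2)

Answer: Final position: (x=1, y=2)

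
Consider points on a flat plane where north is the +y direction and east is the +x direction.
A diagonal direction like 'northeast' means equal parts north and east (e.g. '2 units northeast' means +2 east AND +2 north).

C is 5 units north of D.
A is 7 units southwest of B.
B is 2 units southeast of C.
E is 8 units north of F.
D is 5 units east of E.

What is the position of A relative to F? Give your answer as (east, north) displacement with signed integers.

Place F at the origin (east=0, north=0).
  E is 8 units north of F: delta (east=+0, north=+8); E at (east=0, north=8).
  D is 5 units east of E: delta (east=+5, north=+0); D at (east=5, north=8).
  C is 5 units north of D: delta (east=+0, north=+5); C at (east=5, north=13).
  B is 2 units southeast of C: delta (east=+2, north=-2); B at (east=7, north=11).
  A is 7 units southwest of B: delta (east=-7, north=-7); A at (east=0, north=4).
Therefore A relative to F: (east=0, north=4).

Answer: A is at (east=0, north=4) relative to F.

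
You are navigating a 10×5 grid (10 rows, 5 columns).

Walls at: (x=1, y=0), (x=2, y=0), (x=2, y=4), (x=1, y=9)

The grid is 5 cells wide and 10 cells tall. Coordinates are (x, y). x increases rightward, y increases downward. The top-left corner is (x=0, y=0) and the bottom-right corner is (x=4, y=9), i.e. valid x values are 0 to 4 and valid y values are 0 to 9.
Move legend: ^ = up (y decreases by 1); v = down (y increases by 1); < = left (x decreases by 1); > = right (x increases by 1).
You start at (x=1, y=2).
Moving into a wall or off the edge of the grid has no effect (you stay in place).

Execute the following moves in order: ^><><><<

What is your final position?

Answer: Final position: (x=0, y=1)

Derivation:
Start: (x=1, y=2)
  ^ (up): (x=1, y=2) -> (x=1, y=1)
  > (right): (x=1, y=1) -> (x=2, y=1)
  < (left): (x=2, y=1) -> (x=1, y=1)
  > (right): (x=1, y=1) -> (x=2, y=1)
  < (left): (x=2, y=1) -> (x=1, y=1)
  > (right): (x=1, y=1) -> (x=2, y=1)
  < (left): (x=2, y=1) -> (x=1, y=1)
  < (left): (x=1, y=1) -> (x=0, y=1)
Final: (x=0, y=1)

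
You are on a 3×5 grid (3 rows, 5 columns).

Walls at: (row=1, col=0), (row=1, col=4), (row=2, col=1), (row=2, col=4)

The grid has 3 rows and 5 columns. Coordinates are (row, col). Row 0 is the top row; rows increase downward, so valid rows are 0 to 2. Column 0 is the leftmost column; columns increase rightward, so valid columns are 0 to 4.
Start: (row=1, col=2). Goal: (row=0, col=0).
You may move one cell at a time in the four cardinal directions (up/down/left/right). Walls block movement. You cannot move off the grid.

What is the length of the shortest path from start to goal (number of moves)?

BFS from (row=1, col=2) until reaching (row=0, col=0):
  Distance 0: (row=1, col=2)
  Distance 1: (row=0, col=2), (row=1, col=1), (row=1, col=3), (row=2, col=2)
  Distance 2: (row=0, col=1), (row=0, col=3), (row=2, col=3)
  Distance 3: (row=0, col=0), (row=0, col=4)  <- goal reached here
One shortest path (3 moves): (row=1, col=2) -> (row=1, col=1) -> (row=0, col=1) -> (row=0, col=0)

Answer: Shortest path length: 3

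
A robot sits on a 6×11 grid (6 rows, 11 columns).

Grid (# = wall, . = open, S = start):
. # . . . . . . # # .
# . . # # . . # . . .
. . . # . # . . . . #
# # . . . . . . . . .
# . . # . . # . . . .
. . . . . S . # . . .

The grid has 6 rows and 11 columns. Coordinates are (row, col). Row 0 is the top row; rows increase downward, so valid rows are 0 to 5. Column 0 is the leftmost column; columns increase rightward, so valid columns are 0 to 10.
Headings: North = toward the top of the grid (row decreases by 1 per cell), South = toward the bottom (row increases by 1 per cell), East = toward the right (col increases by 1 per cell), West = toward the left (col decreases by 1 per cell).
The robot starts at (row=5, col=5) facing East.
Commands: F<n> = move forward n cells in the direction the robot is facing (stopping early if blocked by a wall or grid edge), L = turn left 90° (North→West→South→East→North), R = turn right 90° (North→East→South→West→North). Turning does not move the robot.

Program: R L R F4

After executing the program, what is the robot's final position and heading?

Start: (row=5, col=5), facing East
  R: turn right, now facing South
  L: turn left, now facing East
  R: turn right, now facing South
  F4: move forward 0/4 (blocked), now at (row=5, col=5)
Final: (row=5, col=5), facing South

Answer: Final position: (row=5, col=5), facing South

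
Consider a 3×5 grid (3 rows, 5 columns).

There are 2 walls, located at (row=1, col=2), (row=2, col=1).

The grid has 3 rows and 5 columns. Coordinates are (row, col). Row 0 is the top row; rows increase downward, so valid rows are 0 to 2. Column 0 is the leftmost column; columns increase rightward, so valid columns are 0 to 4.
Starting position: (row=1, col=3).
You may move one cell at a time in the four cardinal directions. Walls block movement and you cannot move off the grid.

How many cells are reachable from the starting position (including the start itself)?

Answer: Reachable cells: 13

Derivation:
BFS flood-fill from (row=1, col=3):
  Distance 0: (row=1, col=3)
  Distance 1: (row=0, col=3), (row=1, col=4), (row=2, col=3)
  Distance 2: (row=0, col=2), (row=0, col=4), (row=2, col=2), (row=2, col=4)
  Distance 3: (row=0, col=1)
  Distance 4: (row=0, col=0), (row=1, col=1)
  Distance 5: (row=1, col=0)
  Distance 6: (row=2, col=0)
Total reachable: 13 (grid has 13 open cells total)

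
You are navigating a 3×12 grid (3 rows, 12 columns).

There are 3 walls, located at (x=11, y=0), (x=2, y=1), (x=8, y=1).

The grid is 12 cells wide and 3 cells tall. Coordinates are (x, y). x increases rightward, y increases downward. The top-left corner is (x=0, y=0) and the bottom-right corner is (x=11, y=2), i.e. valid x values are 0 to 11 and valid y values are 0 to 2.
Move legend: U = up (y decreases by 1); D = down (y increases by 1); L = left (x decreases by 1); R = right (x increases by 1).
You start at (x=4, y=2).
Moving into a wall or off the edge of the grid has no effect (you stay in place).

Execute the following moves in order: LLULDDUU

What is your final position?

Start: (x=4, y=2)
  L (left): (x=4, y=2) -> (x=3, y=2)
  L (left): (x=3, y=2) -> (x=2, y=2)
  U (up): blocked, stay at (x=2, y=2)
  L (left): (x=2, y=2) -> (x=1, y=2)
  D (down): blocked, stay at (x=1, y=2)
  D (down): blocked, stay at (x=1, y=2)
  U (up): (x=1, y=2) -> (x=1, y=1)
  U (up): (x=1, y=1) -> (x=1, y=0)
Final: (x=1, y=0)

Answer: Final position: (x=1, y=0)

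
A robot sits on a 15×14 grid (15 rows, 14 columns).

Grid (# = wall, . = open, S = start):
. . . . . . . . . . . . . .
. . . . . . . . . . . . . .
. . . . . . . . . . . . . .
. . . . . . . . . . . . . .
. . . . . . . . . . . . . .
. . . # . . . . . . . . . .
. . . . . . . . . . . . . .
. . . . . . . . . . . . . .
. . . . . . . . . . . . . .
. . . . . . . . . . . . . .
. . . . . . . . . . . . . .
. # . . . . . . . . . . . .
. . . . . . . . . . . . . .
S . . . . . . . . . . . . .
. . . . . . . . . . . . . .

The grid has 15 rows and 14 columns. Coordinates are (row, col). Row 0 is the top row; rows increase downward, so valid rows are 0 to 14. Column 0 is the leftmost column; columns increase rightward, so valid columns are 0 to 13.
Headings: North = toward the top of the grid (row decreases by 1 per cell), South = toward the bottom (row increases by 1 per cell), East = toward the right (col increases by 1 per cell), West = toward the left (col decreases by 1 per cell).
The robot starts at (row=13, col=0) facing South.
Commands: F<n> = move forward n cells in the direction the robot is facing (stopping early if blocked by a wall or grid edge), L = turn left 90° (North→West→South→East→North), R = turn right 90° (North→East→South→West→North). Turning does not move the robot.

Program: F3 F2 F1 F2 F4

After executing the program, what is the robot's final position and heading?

Answer: Final position: (row=14, col=0), facing South

Derivation:
Start: (row=13, col=0), facing South
  F3: move forward 1/3 (blocked), now at (row=14, col=0)
  F2: move forward 0/2 (blocked), now at (row=14, col=0)
  F1: move forward 0/1 (blocked), now at (row=14, col=0)
  F2: move forward 0/2 (blocked), now at (row=14, col=0)
  F4: move forward 0/4 (blocked), now at (row=14, col=0)
Final: (row=14, col=0), facing South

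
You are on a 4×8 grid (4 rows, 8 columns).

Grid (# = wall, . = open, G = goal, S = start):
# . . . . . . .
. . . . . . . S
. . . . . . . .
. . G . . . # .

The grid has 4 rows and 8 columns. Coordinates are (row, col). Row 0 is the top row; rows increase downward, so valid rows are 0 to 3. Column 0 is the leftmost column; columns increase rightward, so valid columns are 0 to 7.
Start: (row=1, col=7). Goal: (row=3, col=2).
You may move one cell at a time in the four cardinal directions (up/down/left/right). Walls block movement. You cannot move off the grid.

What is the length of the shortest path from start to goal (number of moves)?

Answer: Shortest path length: 7

Derivation:
BFS from (row=1, col=7) until reaching (row=3, col=2):
  Distance 0: (row=1, col=7)
  Distance 1: (row=0, col=7), (row=1, col=6), (row=2, col=7)
  Distance 2: (row=0, col=6), (row=1, col=5), (row=2, col=6), (row=3, col=7)
  Distance 3: (row=0, col=5), (row=1, col=4), (row=2, col=5)
  Distance 4: (row=0, col=4), (row=1, col=3), (row=2, col=4), (row=3, col=5)
  Distance 5: (row=0, col=3), (row=1, col=2), (row=2, col=3), (row=3, col=4)
  Distance 6: (row=0, col=2), (row=1, col=1), (row=2, col=2), (row=3, col=3)
  Distance 7: (row=0, col=1), (row=1, col=0), (row=2, col=1), (row=3, col=2)  <- goal reached here
One shortest path (7 moves): (row=1, col=7) -> (row=1, col=6) -> (row=1, col=5) -> (row=1, col=4) -> (row=1, col=3) -> (row=1, col=2) -> (row=2, col=2) -> (row=3, col=2)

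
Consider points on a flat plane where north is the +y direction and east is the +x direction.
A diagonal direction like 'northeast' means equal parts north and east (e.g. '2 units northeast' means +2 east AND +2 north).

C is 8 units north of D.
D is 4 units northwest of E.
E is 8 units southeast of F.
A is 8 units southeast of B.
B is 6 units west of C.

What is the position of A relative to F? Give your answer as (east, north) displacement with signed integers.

Answer: A is at (east=6, north=-4) relative to F.

Derivation:
Place F at the origin (east=0, north=0).
  E is 8 units southeast of F: delta (east=+8, north=-8); E at (east=8, north=-8).
  D is 4 units northwest of E: delta (east=-4, north=+4); D at (east=4, north=-4).
  C is 8 units north of D: delta (east=+0, north=+8); C at (east=4, north=4).
  B is 6 units west of C: delta (east=-6, north=+0); B at (east=-2, north=4).
  A is 8 units southeast of B: delta (east=+8, north=-8); A at (east=6, north=-4).
Therefore A relative to F: (east=6, north=-4).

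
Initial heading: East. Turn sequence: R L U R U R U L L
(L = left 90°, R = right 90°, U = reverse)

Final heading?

Answer: Final heading: West

Derivation:
Start: East
  R (right (90° clockwise)) -> South
  L (left (90° counter-clockwise)) -> East
  U (U-turn (180°)) -> West
  R (right (90° clockwise)) -> North
  U (U-turn (180°)) -> South
  R (right (90° clockwise)) -> West
  U (U-turn (180°)) -> East
  L (left (90° counter-clockwise)) -> North
  L (left (90° counter-clockwise)) -> West
Final: West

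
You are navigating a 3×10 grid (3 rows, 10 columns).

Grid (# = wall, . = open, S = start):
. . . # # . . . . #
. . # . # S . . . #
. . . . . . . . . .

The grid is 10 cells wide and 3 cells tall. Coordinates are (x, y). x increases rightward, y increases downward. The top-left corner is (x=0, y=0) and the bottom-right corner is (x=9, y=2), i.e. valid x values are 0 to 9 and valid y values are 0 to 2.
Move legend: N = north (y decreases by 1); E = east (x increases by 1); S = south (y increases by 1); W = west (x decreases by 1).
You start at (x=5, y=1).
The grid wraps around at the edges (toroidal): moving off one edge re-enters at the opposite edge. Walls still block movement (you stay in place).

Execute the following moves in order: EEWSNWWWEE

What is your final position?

Answer: Final position: (x=7, y=1)

Derivation:
Start: (x=5, y=1)
  E (east): (x=5, y=1) -> (x=6, y=1)
  E (east): (x=6, y=1) -> (x=7, y=1)
  W (west): (x=7, y=1) -> (x=6, y=1)
  S (south): (x=6, y=1) -> (x=6, y=2)
  N (north): (x=6, y=2) -> (x=6, y=1)
  W (west): (x=6, y=1) -> (x=5, y=1)
  W (west): blocked, stay at (x=5, y=1)
  W (west): blocked, stay at (x=5, y=1)
  E (east): (x=5, y=1) -> (x=6, y=1)
  E (east): (x=6, y=1) -> (x=7, y=1)
Final: (x=7, y=1)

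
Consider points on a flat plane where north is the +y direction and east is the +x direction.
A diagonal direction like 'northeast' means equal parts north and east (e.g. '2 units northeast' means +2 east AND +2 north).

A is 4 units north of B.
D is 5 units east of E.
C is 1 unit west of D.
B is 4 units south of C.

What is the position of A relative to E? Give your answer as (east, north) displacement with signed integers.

Place E at the origin (east=0, north=0).
  D is 5 units east of E: delta (east=+5, north=+0); D at (east=5, north=0).
  C is 1 unit west of D: delta (east=-1, north=+0); C at (east=4, north=0).
  B is 4 units south of C: delta (east=+0, north=-4); B at (east=4, north=-4).
  A is 4 units north of B: delta (east=+0, north=+4); A at (east=4, north=0).
Therefore A relative to E: (east=4, north=0).

Answer: A is at (east=4, north=0) relative to E.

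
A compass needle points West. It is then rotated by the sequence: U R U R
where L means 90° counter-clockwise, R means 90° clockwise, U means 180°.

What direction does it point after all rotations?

Start: West
  U (U-turn (180°)) -> East
  R (right (90° clockwise)) -> South
  U (U-turn (180°)) -> North
  R (right (90° clockwise)) -> East
Final: East

Answer: Final heading: East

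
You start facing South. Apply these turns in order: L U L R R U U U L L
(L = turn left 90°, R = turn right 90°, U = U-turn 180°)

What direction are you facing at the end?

Start: South
  L (left (90° counter-clockwise)) -> East
  U (U-turn (180°)) -> West
  L (left (90° counter-clockwise)) -> South
  R (right (90° clockwise)) -> West
  R (right (90° clockwise)) -> North
  U (U-turn (180°)) -> South
  U (U-turn (180°)) -> North
  U (U-turn (180°)) -> South
  L (left (90° counter-clockwise)) -> East
  L (left (90° counter-clockwise)) -> North
Final: North

Answer: Final heading: North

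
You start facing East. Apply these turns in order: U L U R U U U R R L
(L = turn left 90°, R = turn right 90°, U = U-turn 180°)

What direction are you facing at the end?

Answer: Final heading: North

Derivation:
Start: East
  U (U-turn (180°)) -> West
  L (left (90° counter-clockwise)) -> South
  U (U-turn (180°)) -> North
  R (right (90° clockwise)) -> East
  U (U-turn (180°)) -> West
  U (U-turn (180°)) -> East
  U (U-turn (180°)) -> West
  R (right (90° clockwise)) -> North
  R (right (90° clockwise)) -> East
  L (left (90° counter-clockwise)) -> North
Final: North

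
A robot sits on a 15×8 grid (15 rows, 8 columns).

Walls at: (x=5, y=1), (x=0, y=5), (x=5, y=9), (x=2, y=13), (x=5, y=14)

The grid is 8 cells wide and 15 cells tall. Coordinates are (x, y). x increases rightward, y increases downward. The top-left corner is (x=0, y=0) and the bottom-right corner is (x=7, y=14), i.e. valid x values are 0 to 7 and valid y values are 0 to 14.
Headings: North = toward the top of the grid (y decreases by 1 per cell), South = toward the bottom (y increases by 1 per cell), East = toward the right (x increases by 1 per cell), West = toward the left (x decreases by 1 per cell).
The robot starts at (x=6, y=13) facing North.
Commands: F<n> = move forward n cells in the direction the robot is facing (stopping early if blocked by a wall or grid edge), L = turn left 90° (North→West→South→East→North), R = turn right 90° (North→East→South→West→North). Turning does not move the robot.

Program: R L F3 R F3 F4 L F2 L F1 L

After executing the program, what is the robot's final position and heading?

Answer: Final position: (x=6, y=8), facing South

Derivation:
Start: (x=6, y=13), facing North
  R: turn right, now facing East
  L: turn left, now facing North
  F3: move forward 3, now at (x=6, y=10)
  R: turn right, now facing East
  F3: move forward 1/3 (blocked), now at (x=7, y=10)
  F4: move forward 0/4 (blocked), now at (x=7, y=10)
  L: turn left, now facing North
  F2: move forward 2, now at (x=7, y=8)
  L: turn left, now facing West
  F1: move forward 1, now at (x=6, y=8)
  L: turn left, now facing South
Final: (x=6, y=8), facing South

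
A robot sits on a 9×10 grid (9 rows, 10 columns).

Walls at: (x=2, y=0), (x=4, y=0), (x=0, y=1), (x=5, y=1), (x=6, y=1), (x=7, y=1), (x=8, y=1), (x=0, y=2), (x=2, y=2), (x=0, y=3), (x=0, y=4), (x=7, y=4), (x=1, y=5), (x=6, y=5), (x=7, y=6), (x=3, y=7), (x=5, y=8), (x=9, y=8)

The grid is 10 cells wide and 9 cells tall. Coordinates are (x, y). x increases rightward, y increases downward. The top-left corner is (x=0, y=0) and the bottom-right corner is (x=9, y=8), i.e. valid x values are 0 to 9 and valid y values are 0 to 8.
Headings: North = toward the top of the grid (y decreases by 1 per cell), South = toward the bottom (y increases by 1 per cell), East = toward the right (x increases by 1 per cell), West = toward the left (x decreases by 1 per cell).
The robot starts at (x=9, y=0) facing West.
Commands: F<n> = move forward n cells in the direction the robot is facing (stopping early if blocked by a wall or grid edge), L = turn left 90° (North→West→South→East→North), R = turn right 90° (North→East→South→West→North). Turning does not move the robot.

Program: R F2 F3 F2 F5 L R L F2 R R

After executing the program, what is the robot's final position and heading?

Answer: Final position: (x=7, y=0), facing East

Derivation:
Start: (x=9, y=0), facing West
  R: turn right, now facing North
  F2: move forward 0/2 (blocked), now at (x=9, y=0)
  F3: move forward 0/3 (blocked), now at (x=9, y=0)
  F2: move forward 0/2 (blocked), now at (x=9, y=0)
  F5: move forward 0/5 (blocked), now at (x=9, y=0)
  L: turn left, now facing West
  R: turn right, now facing North
  L: turn left, now facing West
  F2: move forward 2, now at (x=7, y=0)
  R: turn right, now facing North
  R: turn right, now facing East
Final: (x=7, y=0), facing East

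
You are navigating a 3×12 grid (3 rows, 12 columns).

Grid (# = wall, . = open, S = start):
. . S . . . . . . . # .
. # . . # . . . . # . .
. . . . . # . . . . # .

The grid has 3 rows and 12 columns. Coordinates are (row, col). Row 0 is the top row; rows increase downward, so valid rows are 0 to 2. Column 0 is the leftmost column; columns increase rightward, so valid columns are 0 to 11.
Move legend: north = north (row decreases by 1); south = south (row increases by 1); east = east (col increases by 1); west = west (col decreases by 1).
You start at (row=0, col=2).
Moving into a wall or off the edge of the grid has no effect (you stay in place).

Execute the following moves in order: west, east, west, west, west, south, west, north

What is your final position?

Answer: Final position: (row=0, col=0)

Derivation:
Start: (row=0, col=2)
  west (west): (row=0, col=2) -> (row=0, col=1)
  east (east): (row=0, col=1) -> (row=0, col=2)
  west (west): (row=0, col=2) -> (row=0, col=1)
  west (west): (row=0, col=1) -> (row=0, col=0)
  west (west): blocked, stay at (row=0, col=0)
  south (south): (row=0, col=0) -> (row=1, col=0)
  west (west): blocked, stay at (row=1, col=0)
  north (north): (row=1, col=0) -> (row=0, col=0)
Final: (row=0, col=0)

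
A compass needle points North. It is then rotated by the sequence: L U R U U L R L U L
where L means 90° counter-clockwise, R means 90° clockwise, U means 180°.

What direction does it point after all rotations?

Answer: Final heading: South

Derivation:
Start: North
  L (left (90° counter-clockwise)) -> West
  U (U-turn (180°)) -> East
  R (right (90° clockwise)) -> South
  U (U-turn (180°)) -> North
  U (U-turn (180°)) -> South
  L (left (90° counter-clockwise)) -> East
  R (right (90° clockwise)) -> South
  L (left (90° counter-clockwise)) -> East
  U (U-turn (180°)) -> West
  L (left (90° counter-clockwise)) -> South
Final: South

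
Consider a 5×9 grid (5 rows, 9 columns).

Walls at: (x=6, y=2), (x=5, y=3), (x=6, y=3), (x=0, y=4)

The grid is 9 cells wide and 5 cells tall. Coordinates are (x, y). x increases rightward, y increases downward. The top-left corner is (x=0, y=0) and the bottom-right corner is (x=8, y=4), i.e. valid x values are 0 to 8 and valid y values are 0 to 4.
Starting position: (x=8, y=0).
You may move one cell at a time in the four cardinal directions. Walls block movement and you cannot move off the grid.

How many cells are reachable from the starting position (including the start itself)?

Answer: Reachable cells: 41

Derivation:
BFS flood-fill from (x=8, y=0):
  Distance 0: (x=8, y=0)
  Distance 1: (x=7, y=0), (x=8, y=1)
  Distance 2: (x=6, y=0), (x=7, y=1), (x=8, y=2)
  Distance 3: (x=5, y=0), (x=6, y=1), (x=7, y=2), (x=8, y=3)
  Distance 4: (x=4, y=0), (x=5, y=1), (x=7, y=3), (x=8, y=4)
  Distance 5: (x=3, y=0), (x=4, y=1), (x=5, y=2), (x=7, y=4)
  Distance 6: (x=2, y=0), (x=3, y=1), (x=4, y=2), (x=6, y=4)
  Distance 7: (x=1, y=0), (x=2, y=1), (x=3, y=2), (x=4, y=3), (x=5, y=4)
  Distance 8: (x=0, y=0), (x=1, y=1), (x=2, y=2), (x=3, y=3), (x=4, y=4)
  Distance 9: (x=0, y=1), (x=1, y=2), (x=2, y=3), (x=3, y=4)
  Distance 10: (x=0, y=2), (x=1, y=3), (x=2, y=4)
  Distance 11: (x=0, y=3), (x=1, y=4)
Total reachable: 41 (grid has 41 open cells total)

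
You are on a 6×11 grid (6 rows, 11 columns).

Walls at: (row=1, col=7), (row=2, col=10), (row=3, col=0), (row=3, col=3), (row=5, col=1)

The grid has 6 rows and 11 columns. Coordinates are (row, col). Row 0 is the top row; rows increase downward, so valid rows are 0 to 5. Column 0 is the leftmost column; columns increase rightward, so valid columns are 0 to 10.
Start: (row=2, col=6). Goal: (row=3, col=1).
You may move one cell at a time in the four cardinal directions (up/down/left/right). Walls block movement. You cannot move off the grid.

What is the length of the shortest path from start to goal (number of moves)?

Answer: Shortest path length: 6

Derivation:
BFS from (row=2, col=6) until reaching (row=3, col=1):
  Distance 0: (row=2, col=6)
  Distance 1: (row=1, col=6), (row=2, col=5), (row=2, col=7), (row=3, col=6)
  Distance 2: (row=0, col=6), (row=1, col=5), (row=2, col=4), (row=2, col=8), (row=3, col=5), (row=3, col=7), (row=4, col=6)
  Distance 3: (row=0, col=5), (row=0, col=7), (row=1, col=4), (row=1, col=8), (row=2, col=3), (row=2, col=9), (row=3, col=4), (row=3, col=8), (row=4, col=5), (row=4, col=7), (row=5, col=6)
  Distance 4: (row=0, col=4), (row=0, col=8), (row=1, col=3), (row=1, col=9), (row=2, col=2), (row=3, col=9), (row=4, col=4), (row=4, col=8), (row=5, col=5), (row=5, col=7)
  Distance 5: (row=0, col=3), (row=0, col=9), (row=1, col=2), (row=1, col=10), (row=2, col=1), (row=3, col=2), (row=3, col=10), (row=4, col=3), (row=4, col=9), (row=5, col=4), (row=5, col=8)
  Distance 6: (row=0, col=2), (row=0, col=10), (row=1, col=1), (row=2, col=0), (row=3, col=1), (row=4, col=2), (row=4, col=10), (row=5, col=3), (row=5, col=9)  <- goal reached here
One shortest path (6 moves): (row=2, col=6) -> (row=2, col=5) -> (row=2, col=4) -> (row=2, col=3) -> (row=2, col=2) -> (row=2, col=1) -> (row=3, col=1)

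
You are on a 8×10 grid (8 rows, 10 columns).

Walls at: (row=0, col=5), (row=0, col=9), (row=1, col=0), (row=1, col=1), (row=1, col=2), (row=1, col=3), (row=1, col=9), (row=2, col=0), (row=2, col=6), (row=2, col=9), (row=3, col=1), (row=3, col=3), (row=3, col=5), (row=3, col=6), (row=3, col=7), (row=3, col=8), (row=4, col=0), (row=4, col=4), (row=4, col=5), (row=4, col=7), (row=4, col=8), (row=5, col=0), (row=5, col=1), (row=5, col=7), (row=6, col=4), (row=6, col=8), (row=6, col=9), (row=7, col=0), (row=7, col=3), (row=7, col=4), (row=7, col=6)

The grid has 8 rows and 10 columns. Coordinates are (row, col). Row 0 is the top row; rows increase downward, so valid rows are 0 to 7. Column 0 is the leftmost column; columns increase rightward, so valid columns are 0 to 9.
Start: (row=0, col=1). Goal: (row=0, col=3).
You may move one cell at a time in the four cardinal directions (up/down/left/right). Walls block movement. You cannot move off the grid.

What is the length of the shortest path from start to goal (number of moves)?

BFS from (row=0, col=1) until reaching (row=0, col=3):
  Distance 0: (row=0, col=1)
  Distance 1: (row=0, col=0), (row=0, col=2)
  Distance 2: (row=0, col=3)  <- goal reached here
One shortest path (2 moves): (row=0, col=1) -> (row=0, col=2) -> (row=0, col=3)

Answer: Shortest path length: 2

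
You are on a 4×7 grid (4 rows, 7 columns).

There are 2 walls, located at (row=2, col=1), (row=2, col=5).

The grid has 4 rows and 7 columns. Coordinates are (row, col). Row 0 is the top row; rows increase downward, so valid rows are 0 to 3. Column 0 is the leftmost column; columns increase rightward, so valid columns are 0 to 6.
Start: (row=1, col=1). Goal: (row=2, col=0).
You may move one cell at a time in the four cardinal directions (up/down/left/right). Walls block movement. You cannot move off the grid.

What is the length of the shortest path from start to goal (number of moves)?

BFS from (row=1, col=1) until reaching (row=2, col=0):
  Distance 0: (row=1, col=1)
  Distance 1: (row=0, col=1), (row=1, col=0), (row=1, col=2)
  Distance 2: (row=0, col=0), (row=0, col=2), (row=1, col=3), (row=2, col=0), (row=2, col=2)  <- goal reached here
One shortest path (2 moves): (row=1, col=1) -> (row=1, col=0) -> (row=2, col=0)

Answer: Shortest path length: 2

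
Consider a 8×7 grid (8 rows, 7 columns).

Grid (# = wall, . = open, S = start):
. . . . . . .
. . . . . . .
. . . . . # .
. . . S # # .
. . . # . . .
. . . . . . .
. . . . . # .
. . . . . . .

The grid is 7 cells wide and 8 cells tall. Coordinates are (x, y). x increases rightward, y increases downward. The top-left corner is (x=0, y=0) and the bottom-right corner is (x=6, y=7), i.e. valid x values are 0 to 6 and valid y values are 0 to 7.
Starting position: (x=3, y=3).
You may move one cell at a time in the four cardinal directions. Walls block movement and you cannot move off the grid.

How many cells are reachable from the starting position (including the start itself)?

Answer: Reachable cells: 51

Derivation:
BFS flood-fill from (x=3, y=3):
  Distance 0: (x=3, y=3)
  Distance 1: (x=3, y=2), (x=2, y=3)
  Distance 2: (x=3, y=1), (x=2, y=2), (x=4, y=2), (x=1, y=3), (x=2, y=4)
  Distance 3: (x=3, y=0), (x=2, y=1), (x=4, y=1), (x=1, y=2), (x=0, y=3), (x=1, y=4), (x=2, y=5)
  Distance 4: (x=2, y=0), (x=4, y=0), (x=1, y=1), (x=5, y=1), (x=0, y=2), (x=0, y=4), (x=1, y=5), (x=3, y=5), (x=2, y=6)
  Distance 5: (x=1, y=0), (x=5, y=0), (x=0, y=1), (x=6, y=1), (x=0, y=5), (x=4, y=5), (x=1, y=6), (x=3, y=6), (x=2, y=7)
  Distance 6: (x=0, y=0), (x=6, y=0), (x=6, y=2), (x=4, y=4), (x=5, y=5), (x=0, y=6), (x=4, y=6), (x=1, y=7), (x=3, y=7)
  Distance 7: (x=6, y=3), (x=5, y=4), (x=6, y=5), (x=0, y=7), (x=4, y=7)
  Distance 8: (x=6, y=4), (x=6, y=6), (x=5, y=7)
  Distance 9: (x=6, y=7)
Total reachable: 51 (grid has 51 open cells total)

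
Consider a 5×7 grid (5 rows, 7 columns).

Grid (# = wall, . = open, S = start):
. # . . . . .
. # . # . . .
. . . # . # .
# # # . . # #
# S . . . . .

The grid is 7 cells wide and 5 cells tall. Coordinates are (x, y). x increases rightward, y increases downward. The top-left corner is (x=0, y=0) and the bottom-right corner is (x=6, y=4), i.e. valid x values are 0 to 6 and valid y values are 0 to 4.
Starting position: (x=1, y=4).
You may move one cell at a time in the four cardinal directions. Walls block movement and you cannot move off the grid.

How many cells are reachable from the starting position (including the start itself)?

BFS flood-fill from (x=1, y=4):
  Distance 0: (x=1, y=4)
  Distance 1: (x=2, y=4)
  Distance 2: (x=3, y=4)
  Distance 3: (x=3, y=3), (x=4, y=4)
  Distance 4: (x=4, y=3), (x=5, y=4)
  Distance 5: (x=4, y=2), (x=6, y=4)
  Distance 6: (x=4, y=1)
  Distance 7: (x=4, y=0), (x=5, y=1)
  Distance 8: (x=3, y=0), (x=5, y=0), (x=6, y=1)
  Distance 9: (x=2, y=0), (x=6, y=0), (x=6, y=2)
  Distance 10: (x=2, y=1)
  Distance 11: (x=2, y=2)
  Distance 12: (x=1, y=2)
  Distance 13: (x=0, y=2)
  Distance 14: (x=0, y=1)
  Distance 15: (x=0, y=0)
Total reachable: 24 (grid has 24 open cells total)

Answer: Reachable cells: 24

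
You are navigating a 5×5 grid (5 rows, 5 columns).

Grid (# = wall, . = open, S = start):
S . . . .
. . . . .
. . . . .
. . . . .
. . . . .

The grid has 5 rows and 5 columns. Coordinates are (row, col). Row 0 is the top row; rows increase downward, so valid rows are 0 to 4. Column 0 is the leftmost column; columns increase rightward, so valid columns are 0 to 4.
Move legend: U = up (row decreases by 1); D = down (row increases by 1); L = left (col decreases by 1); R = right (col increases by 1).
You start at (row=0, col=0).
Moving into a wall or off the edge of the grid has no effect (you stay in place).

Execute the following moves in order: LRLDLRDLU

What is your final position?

Answer: Final position: (row=1, col=0)

Derivation:
Start: (row=0, col=0)
  L (left): blocked, stay at (row=0, col=0)
  R (right): (row=0, col=0) -> (row=0, col=1)
  L (left): (row=0, col=1) -> (row=0, col=0)
  D (down): (row=0, col=0) -> (row=1, col=0)
  L (left): blocked, stay at (row=1, col=0)
  R (right): (row=1, col=0) -> (row=1, col=1)
  D (down): (row=1, col=1) -> (row=2, col=1)
  L (left): (row=2, col=1) -> (row=2, col=0)
  U (up): (row=2, col=0) -> (row=1, col=0)
Final: (row=1, col=0)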